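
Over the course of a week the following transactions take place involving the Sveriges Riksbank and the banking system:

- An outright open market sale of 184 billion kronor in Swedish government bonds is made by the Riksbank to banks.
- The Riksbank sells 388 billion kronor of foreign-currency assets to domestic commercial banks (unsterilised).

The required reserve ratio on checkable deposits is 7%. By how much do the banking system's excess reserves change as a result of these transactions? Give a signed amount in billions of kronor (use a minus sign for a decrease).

-572 billion

OMO sale (to banks) 184 billion kronor: reserves −184B, deposits 0.
FX sale 388 billion kronor: reserves −388B, deposits 0.
Totals: Δreserves = −572B, Δdeposits = 0.
Δrequired reserves = 7% × 0 = 0.
Δexcess reserves = Δreserves − Δrequired = −572B − (0) = -572 billion.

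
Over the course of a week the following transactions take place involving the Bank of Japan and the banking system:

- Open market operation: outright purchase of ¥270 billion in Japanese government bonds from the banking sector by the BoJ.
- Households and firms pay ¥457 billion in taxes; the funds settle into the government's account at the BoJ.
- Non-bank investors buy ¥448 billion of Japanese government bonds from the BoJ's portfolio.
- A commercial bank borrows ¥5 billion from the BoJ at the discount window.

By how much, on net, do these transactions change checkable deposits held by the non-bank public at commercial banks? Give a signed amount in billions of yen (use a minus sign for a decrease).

-¥905 billion

BoJ balance sheet:
  Assets:      Securities −¥178B, Loans to banks +¥5B
  Liabilities: Bank reserves −¥630B, Government deposits +¥457B
Commercial banking system:
  Assets:      Reserves at CB −¥630B, Securities −¥270B
  Liabilities: Checkable deposits −¥905B, Borrowings from CB +¥5B
So the change in checkable deposits held by the non-bank public at commercial banks is -¥905 billion.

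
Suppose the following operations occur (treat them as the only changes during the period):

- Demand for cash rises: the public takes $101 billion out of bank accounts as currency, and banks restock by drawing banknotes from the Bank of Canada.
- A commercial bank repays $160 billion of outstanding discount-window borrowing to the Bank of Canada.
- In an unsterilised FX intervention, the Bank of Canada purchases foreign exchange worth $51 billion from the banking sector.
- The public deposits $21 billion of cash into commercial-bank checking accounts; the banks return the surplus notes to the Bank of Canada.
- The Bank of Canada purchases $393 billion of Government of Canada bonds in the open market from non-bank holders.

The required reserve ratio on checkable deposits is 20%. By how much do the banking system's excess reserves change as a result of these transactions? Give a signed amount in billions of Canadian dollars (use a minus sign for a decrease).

Currency withdrawal $101 billion: reserves −$101B, deposits −$101B.
Discount-window repayment $160 billion: reserves −$160B, deposits 0.
FX purchase $51 billion: reserves +$51B, deposits 0.
Currency deposit $21 billion: reserves +$21B, deposits +$21B.
Asset purchase (from non-banks) $393 billion: reserves +$393B, deposits +$393B.
Totals: Δreserves = +$204B, Δdeposits = +$313B.
Δrequired reserves = 20% × +$313B = +$62.6B.
Δexcess reserves = Δreserves − Δrequired = +$204B − (+$62.6B) = +$141.4 billion.

+$141.4 billion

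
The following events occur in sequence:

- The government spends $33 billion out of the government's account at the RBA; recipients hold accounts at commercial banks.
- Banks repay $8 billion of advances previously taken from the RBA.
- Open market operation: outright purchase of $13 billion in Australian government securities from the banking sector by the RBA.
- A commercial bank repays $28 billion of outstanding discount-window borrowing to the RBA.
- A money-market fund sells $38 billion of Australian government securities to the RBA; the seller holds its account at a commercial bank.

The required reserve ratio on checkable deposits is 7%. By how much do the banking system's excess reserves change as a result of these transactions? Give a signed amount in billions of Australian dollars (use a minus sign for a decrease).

Government spending $33 billion: reserves +$33B, deposits +$33B.
Discount-window repayment $8 billion: reserves −$8B, deposits 0.
OMO purchase (from banks) $13 billion: reserves +$13B, deposits 0.
Discount-window repayment $28 billion: reserves −$28B, deposits 0.
Asset purchase (from non-banks) $38 billion: reserves +$38B, deposits +$38B.
Totals: Δreserves = +$48B, Δdeposits = +$71B.
Δrequired reserves = 7% × +$71B = +$4.97B.
Δexcess reserves = Δreserves − Δrequired = +$48B − (+$4.97B) = +$43.03 billion.

+$43.03 billion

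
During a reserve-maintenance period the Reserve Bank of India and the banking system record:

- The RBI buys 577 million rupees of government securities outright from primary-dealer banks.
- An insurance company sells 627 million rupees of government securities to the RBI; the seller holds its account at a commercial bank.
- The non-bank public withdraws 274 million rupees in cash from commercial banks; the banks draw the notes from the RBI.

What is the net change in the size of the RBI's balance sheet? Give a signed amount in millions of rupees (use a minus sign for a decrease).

+1204 million

RBI balance sheet:
  Assets:      Securities +1204M
  Liabilities: Bank reserves +930M, Currency in circulation +274M
Commercial banking system:
  Assets:      Reserves at CB +930M, Securities −577M
  Liabilities: Checkable deposits +353M
Change in total RBI assets = +1204 million.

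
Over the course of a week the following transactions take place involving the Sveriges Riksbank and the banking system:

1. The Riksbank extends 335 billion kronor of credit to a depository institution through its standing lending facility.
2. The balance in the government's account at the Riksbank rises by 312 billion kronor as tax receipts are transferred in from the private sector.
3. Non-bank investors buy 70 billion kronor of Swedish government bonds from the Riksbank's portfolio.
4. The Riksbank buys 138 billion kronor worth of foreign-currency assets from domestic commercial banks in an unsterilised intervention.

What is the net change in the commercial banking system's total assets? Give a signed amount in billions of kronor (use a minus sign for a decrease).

Riksbank balance sheet:
  Assets:      Securities −70B, Loans to banks +335B, Foreign assets +138B
  Liabilities: Bank reserves +91B, Government deposits +312B
Commercial banking system:
  Assets:      Reserves at CB +91B, Foreign assets −138B
  Liabilities: Checkable deposits −382B, Borrowings from CB +335B
Change in total bank assets = -47 billion.

-47 billion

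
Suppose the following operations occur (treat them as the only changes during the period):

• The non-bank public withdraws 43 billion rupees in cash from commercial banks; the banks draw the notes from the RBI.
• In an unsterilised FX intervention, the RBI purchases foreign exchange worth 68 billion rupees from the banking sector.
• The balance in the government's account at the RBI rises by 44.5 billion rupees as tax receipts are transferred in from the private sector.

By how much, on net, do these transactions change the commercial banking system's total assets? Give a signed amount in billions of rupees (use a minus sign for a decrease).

-87.5 billion

RBI balance sheet:
  Assets:      Foreign assets +68B
  Liabilities: Bank reserves −19.5B, Currency in circulation +43B, Government deposits +44.5B
Commercial banking system:
  Assets:      Reserves at CB −19.5B, Foreign assets −68B
  Liabilities: Checkable deposits −87.5B
Change in total bank assets = -87.5 billion.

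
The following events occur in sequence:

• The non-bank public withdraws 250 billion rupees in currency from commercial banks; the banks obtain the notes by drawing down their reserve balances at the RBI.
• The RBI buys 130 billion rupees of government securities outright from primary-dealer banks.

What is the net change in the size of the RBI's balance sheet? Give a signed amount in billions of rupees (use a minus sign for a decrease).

Currency withdrawal 250 billion rupees: only the composition of liabilities changes → 0.
OMO purchase (from banks) 130 billion rupees: an RBI asset is acquired → +130B.
Net: 0 + 130 = +130 billion.

+130 billion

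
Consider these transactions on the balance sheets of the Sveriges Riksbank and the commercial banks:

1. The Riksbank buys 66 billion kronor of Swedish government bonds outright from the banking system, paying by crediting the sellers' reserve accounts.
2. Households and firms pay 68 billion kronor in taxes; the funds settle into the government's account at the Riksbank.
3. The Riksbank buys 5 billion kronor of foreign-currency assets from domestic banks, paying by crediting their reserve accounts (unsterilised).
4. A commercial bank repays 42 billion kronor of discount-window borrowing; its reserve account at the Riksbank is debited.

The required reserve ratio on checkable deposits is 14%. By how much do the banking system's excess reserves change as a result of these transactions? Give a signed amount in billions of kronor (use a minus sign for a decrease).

-29.48 billion

OMO purchase (from banks) 66 billion kronor: reserves +66B, deposits 0.
Government account inflow 68 billion kronor: reserves −68B, deposits −68B.
FX purchase 5 billion kronor: reserves +5B, deposits 0.
Discount-window repayment 42 billion kronor: reserves −42B, deposits 0.
Totals: Δreserves = −39B, Δdeposits = −68B.
Δrequired reserves = 14% × −68B = −9.52B.
Δexcess reserves = Δreserves − Δrequired = −39B − (−9.52B) = -29.48 billion.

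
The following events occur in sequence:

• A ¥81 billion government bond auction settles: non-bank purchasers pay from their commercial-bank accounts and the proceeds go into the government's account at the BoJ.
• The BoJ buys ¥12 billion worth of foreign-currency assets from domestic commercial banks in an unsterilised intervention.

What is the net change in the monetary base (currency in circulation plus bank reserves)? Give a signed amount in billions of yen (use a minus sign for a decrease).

-¥69 billion

BoJ balance sheet:
  Assets:      Foreign assets +¥12B
  Liabilities: Bank reserves −¥69B, Government deposits +¥81B
Monetary base = currency + reserves: 0 + (−¥69B) = -¥69 billion.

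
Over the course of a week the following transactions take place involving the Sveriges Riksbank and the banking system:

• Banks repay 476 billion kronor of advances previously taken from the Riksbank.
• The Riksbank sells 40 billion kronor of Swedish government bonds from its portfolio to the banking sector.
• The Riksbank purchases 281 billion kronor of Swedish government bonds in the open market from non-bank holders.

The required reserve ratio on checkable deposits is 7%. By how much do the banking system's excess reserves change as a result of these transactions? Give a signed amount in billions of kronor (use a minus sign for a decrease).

Discount-window repayment 476 billion kronor: reserves −476B, deposits 0.
OMO sale (to banks) 40 billion kronor: reserves −40B, deposits 0.
Asset purchase (from non-banks) 281 billion kronor: reserves +281B, deposits +281B.
Totals: Δreserves = −235B, Δdeposits = +281B.
Δrequired reserves = 7% × +281B = +19.67B.
Δexcess reserves = Δreserves − Δrequired = −235B − (+19.67B) = -254.67 billion.

-254.67 billion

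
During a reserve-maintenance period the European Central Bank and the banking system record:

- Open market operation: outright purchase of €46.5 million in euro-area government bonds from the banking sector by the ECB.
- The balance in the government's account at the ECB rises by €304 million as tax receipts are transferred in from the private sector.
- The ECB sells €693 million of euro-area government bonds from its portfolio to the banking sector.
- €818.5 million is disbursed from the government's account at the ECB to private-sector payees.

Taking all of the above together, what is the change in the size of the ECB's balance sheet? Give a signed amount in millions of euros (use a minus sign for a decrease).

-€646.5 million

OMO purchase (from banks) €46.5 million: an ECB asset is acquired → +€46.5M.
Government account inflow €304 million: only the composition of liabilities changes → 0.
OMO sale (to banks) €693 million: an ECB asset is shed → −€693M.
Government spending €818.5 million: only the composition of liabilities changes → 0.
Net: 46.5 + 0 − 693 + 0 = -€646.5 million.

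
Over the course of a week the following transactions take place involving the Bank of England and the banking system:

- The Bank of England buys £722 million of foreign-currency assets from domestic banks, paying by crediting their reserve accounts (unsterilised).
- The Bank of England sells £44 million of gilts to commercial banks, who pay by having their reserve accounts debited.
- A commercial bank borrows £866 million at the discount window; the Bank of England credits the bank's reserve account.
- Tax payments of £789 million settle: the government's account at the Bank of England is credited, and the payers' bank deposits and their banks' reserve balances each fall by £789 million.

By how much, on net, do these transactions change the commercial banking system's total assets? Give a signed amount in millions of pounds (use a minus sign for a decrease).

+£77 million

Bank of England balance sheet:
  Assets:      Securities −£44M, Loans to banks +£866M, Foreign assets +£722M
  Liabilities: Bank reserves +£755M, Government deposits +£789M
Commercial banking system:
  Assets:      Reserves at CB +£755M, Securities +£44M, Foreign assets −£722M
  Liabilities: Checkable deposits −£789M, Borrowings from CB +£866M
Change in total bank assets = +£77 million.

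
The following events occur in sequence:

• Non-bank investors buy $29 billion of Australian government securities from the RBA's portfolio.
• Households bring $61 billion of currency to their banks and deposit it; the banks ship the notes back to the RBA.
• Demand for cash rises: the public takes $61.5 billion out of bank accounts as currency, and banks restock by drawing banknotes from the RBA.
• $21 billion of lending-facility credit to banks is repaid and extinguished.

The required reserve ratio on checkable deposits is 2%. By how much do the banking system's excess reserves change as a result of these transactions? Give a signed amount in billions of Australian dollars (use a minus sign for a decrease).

-$49.91 billion

Asset sale (to non-banks) $29 billion: reserves −$29B, deposits −$29B.
Currency deposit $61 billion: reserves +$61B, deposits +$61B.
Currency withdrawal $61.5 billion: reserves −$61.5B, deposits −$61.5B.
Discount-window repayment $21 billion: reserves −$21B, deposits 0.
Totals: Δreserves = −$50.5B, Δdeposits = −$29.5B.
Δrequired reserves = 2% × −$29.5B = −$0.59B.
Δexcess reserves = Δreserves − Δrequired = −$50.5B − (−$0.59B) = -$49.91 billion.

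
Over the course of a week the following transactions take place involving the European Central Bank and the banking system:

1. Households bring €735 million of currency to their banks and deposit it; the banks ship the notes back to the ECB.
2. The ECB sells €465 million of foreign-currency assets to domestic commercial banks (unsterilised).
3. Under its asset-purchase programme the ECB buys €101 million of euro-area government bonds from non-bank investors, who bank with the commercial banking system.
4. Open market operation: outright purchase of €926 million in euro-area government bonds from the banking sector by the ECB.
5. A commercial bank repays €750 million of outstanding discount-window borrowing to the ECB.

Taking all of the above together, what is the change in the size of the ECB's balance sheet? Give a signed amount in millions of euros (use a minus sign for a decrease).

Currency deposit €735 million: only the composition of liabilities changes → 0.
FX sale €465 million: an ECB asset is shed → −€465M.
Asset purchase (from non-banks) €101 million: an ECB asset is acquired → +€101M.
OMO purchase (from banks) €926 million: an ECB asset is acquired → +€926M.
Discount-window repayment €750 million: an ECB asset is shed → −€750M.
Net: 0 − 465 + 101 + 926 − 750 = -€188 million.

-€188 million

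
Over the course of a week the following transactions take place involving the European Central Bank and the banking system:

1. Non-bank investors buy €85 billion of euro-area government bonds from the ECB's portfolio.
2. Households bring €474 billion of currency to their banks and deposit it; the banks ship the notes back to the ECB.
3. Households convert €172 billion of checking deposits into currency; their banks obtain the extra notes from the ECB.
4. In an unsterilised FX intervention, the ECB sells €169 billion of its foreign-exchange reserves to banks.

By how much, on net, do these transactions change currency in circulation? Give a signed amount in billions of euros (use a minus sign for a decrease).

Asset sale (to non-banks) €85 billion: no currency enters or leaves circulation → 0.
Currency deposit €474 billion: notes return to the central bank → −€474B.
Currency withdrawal €172 billion: notes leave the central bank → +€172B.
FX sale €169 billion: no currency enters or leaves circulation → 0.
Net: 0 − 474 + 172 + 0 = -€302 billion.

-€302 billion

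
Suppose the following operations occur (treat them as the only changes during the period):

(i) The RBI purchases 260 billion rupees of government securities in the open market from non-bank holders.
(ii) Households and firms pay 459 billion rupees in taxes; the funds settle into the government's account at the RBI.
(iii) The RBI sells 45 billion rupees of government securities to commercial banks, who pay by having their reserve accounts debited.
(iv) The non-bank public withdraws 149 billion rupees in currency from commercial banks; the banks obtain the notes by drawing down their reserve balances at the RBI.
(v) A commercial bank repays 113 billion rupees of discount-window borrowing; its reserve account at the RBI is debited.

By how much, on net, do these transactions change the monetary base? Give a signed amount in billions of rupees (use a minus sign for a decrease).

-357 billion

RBI balance sheet:
  Assets:      Securities +215B, Loans to banks −113B
  Liabilities: Bank reserves −506B, Currency in circulation +149B, Government deposits +459B
Monetary base = currency + reserves: +149B + (−506B) = -357 billion.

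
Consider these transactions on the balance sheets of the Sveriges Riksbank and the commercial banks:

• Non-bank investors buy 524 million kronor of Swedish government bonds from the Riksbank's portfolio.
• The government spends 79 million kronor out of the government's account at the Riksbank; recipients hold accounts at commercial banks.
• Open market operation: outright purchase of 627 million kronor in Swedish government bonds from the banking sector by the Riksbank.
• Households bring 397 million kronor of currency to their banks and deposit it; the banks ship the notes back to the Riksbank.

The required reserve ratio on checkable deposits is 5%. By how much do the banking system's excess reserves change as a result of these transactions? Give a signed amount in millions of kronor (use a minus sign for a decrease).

Asset sale (to non-banks) 524 million kronor: reserves −524M, deposits −524M.
Government spending 79 million kronor: reserves +79M, deposits +79M.
OMO purchase (from banks) 627 million kronor: reserves +627M, deposits 0.
Currency deposit 397 million kronor: reserves +397M, deposits +397M.
Totals: Δreserves = +579M, Δdeposits = −48M.
Δrequired reserves = 5% × −48M = −2.4M.
Δexcess reserves = Δreserves − Δrequired = +579M − (−2.4M) = +581.4 million.

+581.4 million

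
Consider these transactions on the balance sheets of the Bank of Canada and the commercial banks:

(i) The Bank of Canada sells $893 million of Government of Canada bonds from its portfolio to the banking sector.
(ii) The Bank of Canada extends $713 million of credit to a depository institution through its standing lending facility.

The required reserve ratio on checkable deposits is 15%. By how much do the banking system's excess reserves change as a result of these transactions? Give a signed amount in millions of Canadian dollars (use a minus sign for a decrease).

OMO sale (to banks) $893 million: reserves −$893M, deposits 0.
Discount-window loan $713 million: reserves +$713M, deposits 0.
Totals: Δreserves = −$180M, Δdeposits = 0.
Δrequired reserves = 15% × 0 = 0.
Δexcess reserves = Δreserves − Δrequired = −$180M − (0) = -$180 million.

-$180 million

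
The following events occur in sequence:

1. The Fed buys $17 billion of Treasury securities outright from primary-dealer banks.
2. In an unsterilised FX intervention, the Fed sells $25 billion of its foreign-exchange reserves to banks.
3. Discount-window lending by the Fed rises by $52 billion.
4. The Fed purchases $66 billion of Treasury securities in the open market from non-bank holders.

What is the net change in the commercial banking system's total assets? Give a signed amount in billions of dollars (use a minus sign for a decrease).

+$118 billion

OMO purchase (from banks) $17 billion: just an asset swap on bank balance sheets → 0.
FX sale $25 billion: just an asset swap on bank balance sheets → 0.
Discount-window loan $52 billion: bank balance sheets expand → +$52B.
Asset purchase (from non-banks) $66 billion: bank balance sheets expand → +$66B.
Net: 0 + 0 + 52 + 66 = +$118 billion.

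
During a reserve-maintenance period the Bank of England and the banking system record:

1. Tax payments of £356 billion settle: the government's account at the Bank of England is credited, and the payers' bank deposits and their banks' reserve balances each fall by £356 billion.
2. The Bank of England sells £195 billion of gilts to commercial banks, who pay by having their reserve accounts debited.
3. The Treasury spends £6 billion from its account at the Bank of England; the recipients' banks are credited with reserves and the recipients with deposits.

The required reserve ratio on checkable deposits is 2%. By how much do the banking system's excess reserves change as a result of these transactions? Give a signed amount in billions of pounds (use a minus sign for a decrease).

Government account inflow £356 billion: reserves −£356B, deposits −£356B.
OMO sale (to banks) £195 billion: reserves −£195B, deposits 0.
Government spending £6 billion: reserves +£6B, deposits +£6B.
Totals: Δreserves = −£545B, Δdeposits = −£350B.
Δrequired reserves = 2% × −£350B = −£7B.
Δexcess reserves = Δreserves − Δrequired = −£545B − (−£7B) = -£538 billion.

-£538 billion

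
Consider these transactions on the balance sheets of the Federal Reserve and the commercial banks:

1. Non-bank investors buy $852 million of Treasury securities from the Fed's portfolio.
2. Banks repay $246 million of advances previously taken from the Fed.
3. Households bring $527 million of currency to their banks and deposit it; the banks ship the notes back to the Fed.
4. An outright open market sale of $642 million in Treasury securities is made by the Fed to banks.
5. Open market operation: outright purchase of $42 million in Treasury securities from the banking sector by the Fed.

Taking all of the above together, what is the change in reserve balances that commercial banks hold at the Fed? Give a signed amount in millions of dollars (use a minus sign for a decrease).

Asset sale (to non-banks) $852 million: the non-bank buyers' banks settle from reserves → −$852M.
Discount-window repayment $246 million: repayment is debited from reserves → −$246M.
Currency deposit $527 million: returned notes are swapped for reserve credit → +$527M.
OMO sale (to banks) $642 million: the buying banks pay out of their reserve balances → −$642M.
OMO purchase (from banks) $42 million: the Fed pays by crediting reserve accounts → +$42M.
Net: −852 − 246 + 527 − 642 + 42 = -$1171 million.

-$1171 million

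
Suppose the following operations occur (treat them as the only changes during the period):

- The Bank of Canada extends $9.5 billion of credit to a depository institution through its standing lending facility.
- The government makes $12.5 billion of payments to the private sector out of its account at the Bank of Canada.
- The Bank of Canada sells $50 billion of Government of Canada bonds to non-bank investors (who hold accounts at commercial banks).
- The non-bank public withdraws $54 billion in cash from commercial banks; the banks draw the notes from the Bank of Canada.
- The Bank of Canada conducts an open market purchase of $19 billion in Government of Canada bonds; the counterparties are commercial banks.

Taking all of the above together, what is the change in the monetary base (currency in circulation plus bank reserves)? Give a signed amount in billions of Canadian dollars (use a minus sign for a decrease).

-$9 billion

Discount-window loan $9.5 billion: Bank of Canada balance sheet expands → +$9.5B.
Government spending $12.5 billion: a non-base liability converts back to reserves → +$12.5B.
Asset sale (to non-banks) $50 billion: Bank of Canada balance sheet contracts → −$50B.
Currency withdrawal $54 billion: just a shift between currency and reserves — both are base money → 0.
OMO purchase (from banks) $19 billion: Bank of Canada balance sheet expands → +$19B.
Net: 9.5 + 12.5 − 50 + 0 + 19 = -$9 billion.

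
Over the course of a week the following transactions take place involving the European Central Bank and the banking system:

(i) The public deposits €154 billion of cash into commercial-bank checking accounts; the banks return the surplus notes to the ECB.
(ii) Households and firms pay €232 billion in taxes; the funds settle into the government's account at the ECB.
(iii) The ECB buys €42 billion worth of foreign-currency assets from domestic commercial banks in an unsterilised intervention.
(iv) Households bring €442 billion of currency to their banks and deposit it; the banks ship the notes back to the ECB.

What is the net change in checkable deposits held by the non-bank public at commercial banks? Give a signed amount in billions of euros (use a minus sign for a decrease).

Currency deposit €154 billion: non-bank counterparties' bank balances rise → +€154B.
Government account inflow €232 billion: non-bank counterparties' bank balances fall → −€232B.
FX purchase €42 billion: the counterparty is a bank, so public deposits are unchanged → 0.
Currency deposit €442 billion: non-bank counterparties' bank balances rise → +€442B.
Net: 154 − 232 + 0 + 442 = +€364 billion.

+€364 billion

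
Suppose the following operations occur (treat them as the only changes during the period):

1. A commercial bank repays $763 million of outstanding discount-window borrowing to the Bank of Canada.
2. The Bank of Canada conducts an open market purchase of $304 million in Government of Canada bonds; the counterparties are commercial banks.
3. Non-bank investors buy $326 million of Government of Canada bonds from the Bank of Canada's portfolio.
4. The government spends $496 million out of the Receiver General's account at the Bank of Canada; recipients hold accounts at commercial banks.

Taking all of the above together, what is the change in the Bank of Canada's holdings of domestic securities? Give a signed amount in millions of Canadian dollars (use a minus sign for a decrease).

-$22 million

Discount-window repayment $763 million: the Bank of Canada's securities portfolio is untouched → 0.
OMO purchase (from banks) $304 million: securities added to the Bank of Canada's portfolio → +$304M.
Asset sale (to non-banks) $326 million: securities removed from the Bank of Canada's portfolio → −$326M.
Government spending $496 million: the Bank of Canada's securities portfolio is untouched → 0.
Net: 0 + 304 − 326 + 0 = -$22 million.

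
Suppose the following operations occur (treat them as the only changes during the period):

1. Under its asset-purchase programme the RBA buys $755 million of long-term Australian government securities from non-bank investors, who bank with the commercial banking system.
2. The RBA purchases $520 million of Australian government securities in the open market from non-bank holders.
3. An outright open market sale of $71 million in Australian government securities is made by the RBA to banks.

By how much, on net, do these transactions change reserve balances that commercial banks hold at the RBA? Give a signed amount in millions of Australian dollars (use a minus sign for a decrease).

+$1204 million

Asset purchase (from non-banks) $755 million: the RBA pays by crediting reserve accounts → +$755M.
Asset purchase (from non-banks) $520 million: the RBA pays by crediting reserve accounts → +$520M.
OMO sale (to banks) $71 million: the buying banks pay out of their reserve balances → −$71M.
Net: 755 + 520 − 71 = +$1204 million.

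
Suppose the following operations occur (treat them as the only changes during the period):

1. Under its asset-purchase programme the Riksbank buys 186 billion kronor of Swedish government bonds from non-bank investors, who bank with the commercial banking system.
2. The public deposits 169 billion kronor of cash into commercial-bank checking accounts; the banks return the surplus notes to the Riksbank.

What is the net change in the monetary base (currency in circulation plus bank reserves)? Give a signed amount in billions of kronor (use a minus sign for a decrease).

+186 billion

Asset purchase (from non-banks) 186 billion kronor: Riksbank balance sheet expands → +186B.
Currency deposit 169 billion kronor: just a shift between currency and reserves — both are base money → 0.
Net: 186 + 0 = +186 billion.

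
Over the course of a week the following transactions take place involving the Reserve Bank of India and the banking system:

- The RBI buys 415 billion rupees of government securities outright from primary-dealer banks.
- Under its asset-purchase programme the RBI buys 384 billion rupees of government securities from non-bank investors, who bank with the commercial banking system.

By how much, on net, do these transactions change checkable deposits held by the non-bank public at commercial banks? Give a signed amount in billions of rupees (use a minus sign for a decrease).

+384 billion

OMO purchase (from banks) 415 billion rupees: the counterparty is a bank, so public deposits are unchanged → 0.
Asset purchase (from non-banks) 384 billion rupees: non-bank counterparties' bank balances rise → +384B.
Net: 0 + 384 = +384 billion.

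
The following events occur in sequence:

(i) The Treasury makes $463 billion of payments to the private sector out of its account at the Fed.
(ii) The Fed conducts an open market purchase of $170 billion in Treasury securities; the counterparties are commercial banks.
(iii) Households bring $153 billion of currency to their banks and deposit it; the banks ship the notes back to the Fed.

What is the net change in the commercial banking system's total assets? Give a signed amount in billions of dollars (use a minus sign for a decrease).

+$616 billion

Fed balance sheet:
  Assets:      Securities +$170B
  Liabilities: Bank reserves +$786B, Currency in circulation −$153B, Government deposits −$463B
Commercial banking system:
  Assets:      Reserves at CB +$786B, Securities −$170B
  Liabilities: Checkable deposits +$616B
Change in total bank assets = +$616 billion.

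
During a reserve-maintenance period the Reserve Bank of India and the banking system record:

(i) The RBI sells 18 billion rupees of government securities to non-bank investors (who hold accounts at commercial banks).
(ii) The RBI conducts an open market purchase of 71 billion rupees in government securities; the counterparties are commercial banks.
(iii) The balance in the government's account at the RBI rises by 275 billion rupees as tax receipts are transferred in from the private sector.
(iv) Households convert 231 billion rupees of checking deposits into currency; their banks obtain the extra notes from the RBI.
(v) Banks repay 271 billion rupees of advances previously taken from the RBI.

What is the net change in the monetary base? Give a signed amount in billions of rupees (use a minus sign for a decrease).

-493 billion

Asset sale (to non-banks) 18 billion rupees: RBI balance sheet contracts → −18B.
OMO purchase (from banks) 71 billion rupees: RBI balance sheet expands → +71B.
Government account inflow 275 billion rupees: reserves shift to a non-base liability → −275B.
Currency withdrawal 231 billion rupees: just a shift between currency and reserves — both are base money → 0.
Discount-window repayment 271 billion rupees: RBI balance sheet contracts → −271B.
Net: −18 + 71 − 275 + 0 − 271 = -493 billion.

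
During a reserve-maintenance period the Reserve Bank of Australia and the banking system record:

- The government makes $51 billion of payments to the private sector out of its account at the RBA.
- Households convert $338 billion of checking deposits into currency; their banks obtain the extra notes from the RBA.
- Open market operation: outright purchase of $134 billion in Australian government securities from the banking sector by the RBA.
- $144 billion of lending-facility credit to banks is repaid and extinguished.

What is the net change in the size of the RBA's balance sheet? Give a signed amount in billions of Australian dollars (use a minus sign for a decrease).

-$10 billion

RBA balance sheet:
  Assets:      Securities +$134B, Loans to banks −$144B
  Liabilities: Bank reserves −$297B, Currency in circulation +$338B, Government deposits −$51B
Commercial banking system:
  Assets:      Reserves at CB −$297B, Securities −$134B
  Liabilities: Checkable deposits −$287B, Borrowings from CB −$144B
Change in total RBA assets = -$10 billion.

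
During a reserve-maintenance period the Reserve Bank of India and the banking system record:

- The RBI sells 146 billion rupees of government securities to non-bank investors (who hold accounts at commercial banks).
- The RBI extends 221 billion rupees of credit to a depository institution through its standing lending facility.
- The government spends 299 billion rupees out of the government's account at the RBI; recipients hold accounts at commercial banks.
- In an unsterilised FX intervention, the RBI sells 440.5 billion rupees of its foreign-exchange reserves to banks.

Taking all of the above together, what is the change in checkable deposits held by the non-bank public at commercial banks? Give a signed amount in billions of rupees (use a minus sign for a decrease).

+153 billion

RBI balance sheet:
  Assets:      Securities −146B, Loans to banks +221B, Foreign assets −440.5B
  Liabilities: Bank reserves −66.5B, Government deposits −299B
Commercial banking system:
  Assets:      Reserves at CB −66.5B, Foreign assets +440.5B
  Liabilities: Checkable deposits +153B, Borrowings from CB +221B
So the change in checkable deposits held by the non-bank public at commercial banks is +153 billion.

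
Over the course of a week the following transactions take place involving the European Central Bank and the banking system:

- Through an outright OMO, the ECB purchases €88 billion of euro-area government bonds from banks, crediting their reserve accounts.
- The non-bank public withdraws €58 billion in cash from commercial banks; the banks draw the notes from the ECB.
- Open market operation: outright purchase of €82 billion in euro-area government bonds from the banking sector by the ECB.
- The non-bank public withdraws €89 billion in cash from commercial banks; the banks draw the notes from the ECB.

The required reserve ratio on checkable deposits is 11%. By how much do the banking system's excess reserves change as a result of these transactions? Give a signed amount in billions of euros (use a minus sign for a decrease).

+€39.17 billion

OMO purchase (from banks) €88 billion: reserves +€88B, deposits 0.
Currency withdrawal €58 billion: reserves −€58B, deposits −€58B.
OMO purchase (from banks) €82 billion: reserves +€82B, deposits 0.
Currency withdrawal €89 billion: reserves −€89B, deposits −€89B.
Totals: Δreserves = +€23B, Δdeposits = −€147B.
Δrequired reserves = 11% × −€147B = −€16.17B.
Δexcess reserves = Δreserves − Δrequired = +€23B − (−€16.17B) = +€39.17 billion.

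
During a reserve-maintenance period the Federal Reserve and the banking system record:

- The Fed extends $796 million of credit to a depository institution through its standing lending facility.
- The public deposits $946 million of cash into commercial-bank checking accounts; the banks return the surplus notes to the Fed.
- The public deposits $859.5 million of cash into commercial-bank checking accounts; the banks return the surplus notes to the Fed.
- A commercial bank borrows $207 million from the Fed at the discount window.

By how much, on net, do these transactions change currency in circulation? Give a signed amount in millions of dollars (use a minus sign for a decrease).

-$1805.5 million

Fed balance sheet:
  Assets:      Loans to banks +$1003M
  Liabilities: Bank reserves +$2808.5M, Currency in circulation −$1805.5M
So the change in currency in circulation is -$1805.5 million.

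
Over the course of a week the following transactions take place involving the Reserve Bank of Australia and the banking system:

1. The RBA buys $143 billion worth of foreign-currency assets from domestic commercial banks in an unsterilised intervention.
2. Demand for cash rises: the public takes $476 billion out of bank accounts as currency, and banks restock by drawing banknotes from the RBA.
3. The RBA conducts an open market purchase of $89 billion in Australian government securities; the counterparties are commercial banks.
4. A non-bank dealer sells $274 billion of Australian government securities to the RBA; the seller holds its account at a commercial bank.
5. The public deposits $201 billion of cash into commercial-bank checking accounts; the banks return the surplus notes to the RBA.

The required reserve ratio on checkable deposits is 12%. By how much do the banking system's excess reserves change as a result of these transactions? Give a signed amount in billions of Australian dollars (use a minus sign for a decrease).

+$231.12 billion

FX purchase $143 billion: reserves +$143B, deposits 0.
Currency withdrawal $476 billion: reserves −$476B, deposits −$476B.
OMO purchase (from banks) $89 billion: reserves +$89B, deposits 0.
Asset purchase (from non-banks) $274 billion: reserves +$274B, deposits +$274B.
Currency deposit $201 billion: reserves +$201B, deposits +$201B.
Totals: Δreserves = +$231B, Δdeposits = −$1B.
Δrequired reserves = 12% × −$1B = −$0.12B.
Δexcess reserves = Δreserves − Δrequired = +$231B − (−$0.12B) = +$231.12 billion.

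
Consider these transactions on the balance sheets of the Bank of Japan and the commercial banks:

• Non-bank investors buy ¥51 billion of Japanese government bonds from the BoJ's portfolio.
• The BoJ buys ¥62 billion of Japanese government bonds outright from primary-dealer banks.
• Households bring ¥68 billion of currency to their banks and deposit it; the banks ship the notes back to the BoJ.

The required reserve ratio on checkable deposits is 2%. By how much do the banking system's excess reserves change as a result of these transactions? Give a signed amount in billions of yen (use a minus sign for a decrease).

+¥78.66 billion

Asset sale (to non-banks) ¥51 billion: reserves −¥51B, deposits −¥51B.
OMO purchase (from banks) ¥62 billion: reserves +¥62B, deposits 0.
Currency deposit ¥68 billion: reserves +¥68B, deposits +¥68B.
Totals: Δreserves = +¥79B, Δdeposits = +¥17B.
Δrequired reserves = 2% × +¥17B = +¥0.34B.
Δexcess reserves = Δreserves − Δrequired = +¥79B − (+¥0.34B) = +¥78.66 billion.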